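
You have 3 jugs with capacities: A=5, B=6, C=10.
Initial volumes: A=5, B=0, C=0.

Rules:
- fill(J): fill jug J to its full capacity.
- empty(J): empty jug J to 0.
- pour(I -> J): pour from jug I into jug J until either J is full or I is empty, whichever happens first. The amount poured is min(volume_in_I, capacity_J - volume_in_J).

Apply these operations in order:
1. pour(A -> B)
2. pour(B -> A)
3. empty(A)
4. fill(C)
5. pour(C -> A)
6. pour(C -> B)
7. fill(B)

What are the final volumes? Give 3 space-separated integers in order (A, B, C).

Step 1: pour(A -> B) -> (A=0 B=5 C=0)
Step 2: pour(B -> A) -> (A=5 B=0 C=0)
Step 3: empty(A) -> (A=0 B=0 C=0)
Step 4: fill(C) -> (A=0 B=0 C=10)
Step 5: pour(C -> A) -> (A=5 B=0 C=5)
Step 6: pour(C -> B) -> (A=5 B=5 C=0)
Step 7: fill(B) -> (A=5 B=6 C=0)

Answer: 5 6 0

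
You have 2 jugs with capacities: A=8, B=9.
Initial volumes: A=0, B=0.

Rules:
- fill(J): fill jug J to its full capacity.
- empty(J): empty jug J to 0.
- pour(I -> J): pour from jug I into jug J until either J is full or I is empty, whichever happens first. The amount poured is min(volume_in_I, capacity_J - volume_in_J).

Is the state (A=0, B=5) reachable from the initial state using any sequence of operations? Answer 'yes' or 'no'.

Answer: yes

Derivation:
BFS from (A=0, B=0):
  1. fill(A) -> (A=8 B=0)
  2. pour(A -> B) -> (A=0 B=8)
  3. fill(A) -> (A=8 B=8)
  4. pour(A -> B) -> (A=7 B=9)
  5. empty(B) -> (A=7 B=0)
  6. pour(A -> B) -> (A=0 B=7)
  7. fill(A) -> (A=8 B=7)
  8. pour(A -> B) -> (A=6 B=9)
  9. empty(B) -> (A=6 B=0)
  10. pour(A -> B) -> (A=0 B=6)
  11. fill(A) -> (A=8 B=6)
  12. pour(A -> B) -> (A=5 B=9)
  13. empty(B) -> (A=5 B=0)
  14. pour(A -> B) -> (A=0 B=5)
Target reached → yes.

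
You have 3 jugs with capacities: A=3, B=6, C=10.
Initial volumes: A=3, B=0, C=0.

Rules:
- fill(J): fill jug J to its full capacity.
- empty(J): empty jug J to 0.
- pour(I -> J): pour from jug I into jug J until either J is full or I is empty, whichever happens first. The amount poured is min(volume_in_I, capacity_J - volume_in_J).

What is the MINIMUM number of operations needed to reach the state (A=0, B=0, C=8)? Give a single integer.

BFS from (A=3, B=0, C=0). One shortest path:
  1. empty(A) -> (A=0 B=0 C=0)
  2. fill(C) -> (A=0 B=0 C=10)
  3. pour(C -> B) -> (A=0 B=6 C=4)
  4. empty(B) -> (A=0 B=0 C=4)
  5. pour(C -> B) -> (A=0 B=4 C=0)
  6. fill(C) -> (A=0 B=4 C=10)
  7. pour(C -> B) -> (A=0 B=6 C=8)
  8. empty(B) -> (A=0 B=0 C=8)
Reached target in 8 moves.

Answer: 8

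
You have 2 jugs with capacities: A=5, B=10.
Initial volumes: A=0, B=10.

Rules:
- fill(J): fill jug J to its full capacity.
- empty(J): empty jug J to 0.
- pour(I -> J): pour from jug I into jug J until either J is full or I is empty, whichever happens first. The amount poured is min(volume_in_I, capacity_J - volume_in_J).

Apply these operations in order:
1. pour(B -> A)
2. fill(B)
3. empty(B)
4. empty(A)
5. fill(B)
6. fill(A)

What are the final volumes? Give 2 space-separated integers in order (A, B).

Step 1: pour(B -> A) -> (A=5 B=5)
Step 2: fill(B) -> (A=5 B=10)
Step 3: empty(B) -> (A=5 B=0)
Step 4: empty(A) -> (A=0 B=0)
Step 5: fill(B) -> (A=0 B=10)
Step 6: fill(A) -> (A=5 B=10)

Answer: 5 10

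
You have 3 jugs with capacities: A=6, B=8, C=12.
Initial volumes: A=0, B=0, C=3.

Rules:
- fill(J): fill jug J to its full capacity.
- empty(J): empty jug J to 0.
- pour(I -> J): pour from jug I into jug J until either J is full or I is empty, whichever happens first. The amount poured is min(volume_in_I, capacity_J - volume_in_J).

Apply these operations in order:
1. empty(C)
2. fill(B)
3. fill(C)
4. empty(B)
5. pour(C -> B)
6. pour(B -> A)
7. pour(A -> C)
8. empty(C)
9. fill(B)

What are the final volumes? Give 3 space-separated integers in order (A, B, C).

Step 1: empty(C) -> (A=0 B=0 C=0)
Step 2: fill(B) -> (A=0 B=8 C=0)
Step 3: fill(C) -> (A=0 B=8 C=12)
Step 4: empty(B) -> (A=0 B=0 C=12)
Step 5: pour(C -> B) -> (A=0 B=8 C=4)
Step 6: pour(B -> A) -> (A=6 B=2 C=4)
Step 7: pour(A -> C) -> (A=0 B=2 C=10)
Step 8: empty(C) -> (A=0 B=2 C=0)
Step 9: fill(B) -> (A=0 B=8 C=0)

Answer: 0 8 0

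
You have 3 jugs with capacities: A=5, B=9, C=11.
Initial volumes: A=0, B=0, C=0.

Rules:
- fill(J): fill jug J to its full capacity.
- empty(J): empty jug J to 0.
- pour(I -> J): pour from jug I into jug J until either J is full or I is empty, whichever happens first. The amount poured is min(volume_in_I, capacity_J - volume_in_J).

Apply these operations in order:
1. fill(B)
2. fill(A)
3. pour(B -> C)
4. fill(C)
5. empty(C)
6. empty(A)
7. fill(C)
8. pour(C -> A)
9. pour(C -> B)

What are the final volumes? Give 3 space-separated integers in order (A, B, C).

Answer: 5 6 0

Derivation:
Step 1: fill(B) -> (A=0 B=9 C=0)
Step 2: fill(A) -> (A=5 B=9 C=0)
Step 3: pour(B -> C) -> (A=5 B=0 C=9)
Step 4: fill(C) -> (A=5 B=0 C=11)
Step 5: empty(C) -> (A=5 B=0 C=0)
Step 6: empty(A) -> (A=0 B=0 C=0)
Step 7: fill(C) -> (A=0 B=0 C=11)
Step 8: pour(C -> A) -> (A=5 B=0 C=6)
Step 9: pour(C -> B) -> (A=5 B=6 C=0)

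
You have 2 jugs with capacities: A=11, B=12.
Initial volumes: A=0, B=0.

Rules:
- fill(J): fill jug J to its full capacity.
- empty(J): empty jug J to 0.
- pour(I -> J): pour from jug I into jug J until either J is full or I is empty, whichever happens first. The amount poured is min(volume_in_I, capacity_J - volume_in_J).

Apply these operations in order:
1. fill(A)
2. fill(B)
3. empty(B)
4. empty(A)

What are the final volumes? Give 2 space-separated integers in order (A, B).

Step 1: fill(A) -> (A=11 B=0)
Step 2: fill(B) -> (A=11 B=12)
Step 3: empty(B) -> (A=11 B=0)
Step 4: empty(A) -> (A=0 B=0)

Answer: 0 0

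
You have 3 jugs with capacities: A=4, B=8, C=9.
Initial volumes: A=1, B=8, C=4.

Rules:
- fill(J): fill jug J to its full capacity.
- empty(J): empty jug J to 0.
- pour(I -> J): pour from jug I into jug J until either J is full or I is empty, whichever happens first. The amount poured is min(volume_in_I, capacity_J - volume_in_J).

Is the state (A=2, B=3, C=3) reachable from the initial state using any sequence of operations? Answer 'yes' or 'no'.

Answer: no

Derivation:
BFS explored all 282 reachable states.
Reachable set includes: (0,0,0), (0,0,1), (0,0,2), (0,0,3), (0,0,4), (0,0,5), (0,0,6), (0,0,7), (0,0,8), (0,0,9), (0,1,0), (0,1,1) ...
Target (A=2, B=3, C=3) not in reachable set → no.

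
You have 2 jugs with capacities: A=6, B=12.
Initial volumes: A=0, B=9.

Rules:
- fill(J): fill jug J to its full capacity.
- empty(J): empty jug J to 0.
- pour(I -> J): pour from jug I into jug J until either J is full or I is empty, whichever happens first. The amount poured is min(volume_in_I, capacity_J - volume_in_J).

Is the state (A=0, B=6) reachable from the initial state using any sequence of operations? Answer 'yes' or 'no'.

Answer: yes

Derivation:
BFS from (A=0, B=9):
  1. fill(A) -> (A=6 B=9)
  2. empty(B) -> (A=6 B=0)
  3. pour(A -> B) -> (A=0 B=6)
Target reached → yes.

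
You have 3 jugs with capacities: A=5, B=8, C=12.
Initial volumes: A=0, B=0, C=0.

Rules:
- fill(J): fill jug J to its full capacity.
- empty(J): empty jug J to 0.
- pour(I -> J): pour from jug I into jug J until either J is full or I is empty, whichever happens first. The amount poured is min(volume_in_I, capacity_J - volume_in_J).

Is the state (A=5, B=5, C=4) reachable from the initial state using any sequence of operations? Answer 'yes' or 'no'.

Answer: yes

Derivation:
BFS from (A=0, B=0, C=0):
  1. fill(A) -> (A=5 B=0 C=0)
  2. fill(C) -> (A=5 B=0 C=12)
  3. pour(C -> B) -> (A=5 B=8 C=4)
  4. empty(B) -> (A=5 B=0 C=4)
  5. pour(A -> B) -> (A=0 B=5 C=4)
  6. fill(A) -> (A=5 B=5 C=4)
Target reached → yes.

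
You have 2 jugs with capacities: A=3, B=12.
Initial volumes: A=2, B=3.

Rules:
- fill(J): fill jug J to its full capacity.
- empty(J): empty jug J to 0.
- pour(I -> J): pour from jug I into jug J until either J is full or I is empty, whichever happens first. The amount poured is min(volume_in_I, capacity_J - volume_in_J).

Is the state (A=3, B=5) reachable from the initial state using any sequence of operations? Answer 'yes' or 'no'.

BFS from (A=2, B=3):
  1. pour(A -> B) -> (A=0 B=5)
  2. fill(A) -> (A=3 B=5)
Target reached → yes.

Answer: yes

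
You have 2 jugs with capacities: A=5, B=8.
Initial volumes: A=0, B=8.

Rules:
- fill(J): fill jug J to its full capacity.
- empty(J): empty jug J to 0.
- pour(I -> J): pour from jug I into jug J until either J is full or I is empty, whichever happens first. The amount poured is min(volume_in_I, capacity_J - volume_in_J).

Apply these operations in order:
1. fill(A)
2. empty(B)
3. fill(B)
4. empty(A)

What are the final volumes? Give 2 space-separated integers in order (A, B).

Answer: 0 8

Derivation:
Step 1: fill(A) -> (A=5 B=8)
Step 2: empty(B) -> (A=5 B=0)
Step 3: fill(B) -> (A=5 B=8)
Step 4: empty(A) -> (A=0 B=8)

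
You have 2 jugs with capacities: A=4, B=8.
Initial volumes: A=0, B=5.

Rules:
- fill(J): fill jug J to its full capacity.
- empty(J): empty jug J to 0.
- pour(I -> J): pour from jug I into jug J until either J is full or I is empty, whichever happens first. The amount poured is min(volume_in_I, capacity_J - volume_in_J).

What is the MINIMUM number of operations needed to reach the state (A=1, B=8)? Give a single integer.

BFS from (A=0, B=5). One shortest path:
  1. fill(A) -> (A=4 B=5)
  2. pour(A -> B) -> (A=1 B=8)
Reached target in 2 moves.

Answer: 2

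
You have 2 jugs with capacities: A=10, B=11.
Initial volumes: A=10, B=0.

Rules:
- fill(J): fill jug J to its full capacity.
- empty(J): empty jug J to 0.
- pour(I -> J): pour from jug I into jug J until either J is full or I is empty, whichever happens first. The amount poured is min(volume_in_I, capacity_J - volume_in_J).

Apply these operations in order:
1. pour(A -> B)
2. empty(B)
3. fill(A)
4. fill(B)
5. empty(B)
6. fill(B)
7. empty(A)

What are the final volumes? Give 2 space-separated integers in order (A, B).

Answer: 0 11

Derivation:
Step 1: pour(A -> B) -> (A=0 B=10)
Step 2: empty(B) -> (A=0 B=0)
Step 3: fill(A) -> (A=10 B=0)
Step 4: fill(B) -> (A=10 B=11)
Step 5: empty(B) -> (A=10 B=0)
Step 6: fill(B) -> (A=10 B=11)
Step 7: empty(A) -> (A=0 B=11)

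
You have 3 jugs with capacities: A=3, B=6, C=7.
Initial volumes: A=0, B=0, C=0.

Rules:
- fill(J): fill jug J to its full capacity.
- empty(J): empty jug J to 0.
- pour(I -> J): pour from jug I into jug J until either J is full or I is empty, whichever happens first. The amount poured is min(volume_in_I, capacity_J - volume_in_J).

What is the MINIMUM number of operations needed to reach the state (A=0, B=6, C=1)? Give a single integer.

BFS from (A=0, B=0, C=0). One shortest path:
  1. fill(C) -> (A=0 B=0 C=7)
  2. pour(C -> B) -> (A=0 B=6 C=1)
Reached target in 2 moves.

Answer: 2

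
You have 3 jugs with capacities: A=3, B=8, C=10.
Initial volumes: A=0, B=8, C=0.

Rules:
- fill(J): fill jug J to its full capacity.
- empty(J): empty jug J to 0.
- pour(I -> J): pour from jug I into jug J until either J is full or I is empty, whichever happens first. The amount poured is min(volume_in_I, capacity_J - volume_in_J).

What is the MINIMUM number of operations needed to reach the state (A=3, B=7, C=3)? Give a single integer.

BFS from (A=0, B=8, C=0). One shortest path:
  1. empty(B) -> (A=0 B=0 C=0)
  2. fill(C) -> (A=0 B=0 C=10)
  3. pour(C -> A) -> (A=3 B=0 C=7)
  4. pour(C -> B) -> (A=3 B=7 C=0)
  5. pour(A -> C) -> (A=0 B=7 C=3)
  6. fill(A) -> (A=3 B=7 C=3)
Reached target in 6 moves.

Answer: 6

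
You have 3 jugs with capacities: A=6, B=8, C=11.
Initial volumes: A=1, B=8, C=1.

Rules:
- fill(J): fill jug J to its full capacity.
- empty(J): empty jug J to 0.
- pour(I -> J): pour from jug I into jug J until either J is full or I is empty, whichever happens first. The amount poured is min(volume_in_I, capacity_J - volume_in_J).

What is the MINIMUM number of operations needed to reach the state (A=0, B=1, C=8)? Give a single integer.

Answer: 3

Derivation:
BFS from (A=1, B=8, C=1). One shortest path:
  1. empty(C) -> (A=1 B=8 C=0)
  2. pour(B -> C) -> (A=1 B=0 C=8)
  3. pour(A -> B) -> (A=0 B=1 C=8)
Reached target in 3 moves.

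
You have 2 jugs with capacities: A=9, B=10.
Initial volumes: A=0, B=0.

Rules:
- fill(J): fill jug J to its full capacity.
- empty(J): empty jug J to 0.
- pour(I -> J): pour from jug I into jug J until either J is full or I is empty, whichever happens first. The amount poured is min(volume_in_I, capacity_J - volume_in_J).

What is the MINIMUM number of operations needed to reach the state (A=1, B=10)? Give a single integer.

Answer: 5

Derivation:
BFS from (A=0, B=0). One shortest path:
  1. fill(B) -> (A=0 B=10)
  2. pour(B -> A) -> (A=9 B=1)
  3. empty(A) -> (A=0 B=1)
  4. pour(B -> A) -> (A=1 B=0)
  5. fill(B) -> (A=1 B=10)
Reached target in 5 moves.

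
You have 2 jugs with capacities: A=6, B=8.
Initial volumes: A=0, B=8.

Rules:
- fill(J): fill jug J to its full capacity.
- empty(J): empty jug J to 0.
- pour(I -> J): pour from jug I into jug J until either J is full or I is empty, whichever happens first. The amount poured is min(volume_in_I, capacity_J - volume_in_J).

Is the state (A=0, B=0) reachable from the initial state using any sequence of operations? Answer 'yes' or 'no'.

BFS from (A=0, B=8):
  1. empty(B) -> (A=0 B=0)
Target reached → yes.

Answer: yes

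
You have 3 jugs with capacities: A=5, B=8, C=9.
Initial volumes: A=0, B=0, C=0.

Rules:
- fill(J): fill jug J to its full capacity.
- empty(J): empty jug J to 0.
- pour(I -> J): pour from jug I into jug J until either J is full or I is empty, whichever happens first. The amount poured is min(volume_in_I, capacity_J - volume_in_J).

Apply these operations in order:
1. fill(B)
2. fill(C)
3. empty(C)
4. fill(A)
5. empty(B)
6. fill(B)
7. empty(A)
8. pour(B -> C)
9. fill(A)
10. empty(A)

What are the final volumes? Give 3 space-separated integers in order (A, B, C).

Answer: 0 0 8

Derivation:
Step 1: fill(B) -> (A=0 B=8 C=0)
Step 2: fill(C) -> (A=0 B=8 C=9)
Step 3: empty(C) -> (A=0 B=8 C=0)
Step 4: fill(A) -> (A=5 B=8 C=0)
Step 5: empty(B) -> (A=5 B=0 C=0)
Step 6: fill(B) -> (A=5 B=8 C=0)
Step 7: empty(A) -> (A=0 B=8 C=0)
Step 8: pour(B -> C) -> (A=0 B=0 C=8)
Step 9: fill(A) -> (A=5 B=0 C=8)
Step 10: empty(A) -> (A=0 B=0 C=8)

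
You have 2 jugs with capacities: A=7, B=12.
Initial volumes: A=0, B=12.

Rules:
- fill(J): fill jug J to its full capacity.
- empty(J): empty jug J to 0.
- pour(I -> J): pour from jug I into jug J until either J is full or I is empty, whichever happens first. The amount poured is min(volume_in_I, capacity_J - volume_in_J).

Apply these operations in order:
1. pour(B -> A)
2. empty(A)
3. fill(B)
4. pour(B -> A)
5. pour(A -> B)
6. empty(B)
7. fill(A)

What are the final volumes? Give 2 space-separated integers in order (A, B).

Step 1: pour(B -> A) -> (A=7 B=5)
Step 2: empty(A) -> (A=0 B=5)
Step 3: fill(B) -> (A=0 B=12)
Step 4: pour(B -> A) -> (A=7 B=5)
Step 5: pour(A -> B) -> (A=0 B=12)
Step 6: empty(B) -> (A=0 B=0)
Step 7: fill(A) -> (A=7 B=0)

Answer: 7 0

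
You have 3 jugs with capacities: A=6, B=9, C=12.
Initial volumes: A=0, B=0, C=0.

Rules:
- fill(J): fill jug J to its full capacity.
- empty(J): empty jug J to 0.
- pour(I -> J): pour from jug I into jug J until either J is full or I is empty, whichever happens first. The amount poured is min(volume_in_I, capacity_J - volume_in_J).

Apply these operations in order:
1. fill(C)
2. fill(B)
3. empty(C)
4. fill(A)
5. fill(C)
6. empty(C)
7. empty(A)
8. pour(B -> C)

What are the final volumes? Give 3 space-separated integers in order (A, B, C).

Step 1: fill(C) -> (A=0 B=0 C=12)
Step 2: fill(B) -> (A=0 B=9 C=12)
Step 3: empty(C) -> (A=0 B=9 C=0)
Step 4: fill(A) -> (A=6 B=9 C=0)
Step 5: fill(C) -> (A=6 B=9 C=12)
Step 6: empty(C) -> (A=6 B=9 C=0)
Step 7: empty(A) -> (A=0 B=9 C=0)
Step 8: pour(B -> C) -> (A=0 B=0 C=9)

Answer: 0 0 9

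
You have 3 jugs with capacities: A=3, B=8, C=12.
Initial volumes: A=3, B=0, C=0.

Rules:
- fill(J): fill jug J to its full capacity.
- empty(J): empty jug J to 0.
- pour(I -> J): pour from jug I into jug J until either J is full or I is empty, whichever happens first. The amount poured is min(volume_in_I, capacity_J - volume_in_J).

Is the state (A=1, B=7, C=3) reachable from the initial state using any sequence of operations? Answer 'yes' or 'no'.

BFS explored all 314 reachable states.
Reachable set includes: (0,0,0), (0,0,1), (0,0,2), (0,0,3), (0,0,4), (0,0,5), (0,0,6), (0,0,7), (0,0,8), (0,0,9), (0,0,10), (0,0,11) ...
Target (A=1, B=7, C=3) not in reachable set → no.

Answer: no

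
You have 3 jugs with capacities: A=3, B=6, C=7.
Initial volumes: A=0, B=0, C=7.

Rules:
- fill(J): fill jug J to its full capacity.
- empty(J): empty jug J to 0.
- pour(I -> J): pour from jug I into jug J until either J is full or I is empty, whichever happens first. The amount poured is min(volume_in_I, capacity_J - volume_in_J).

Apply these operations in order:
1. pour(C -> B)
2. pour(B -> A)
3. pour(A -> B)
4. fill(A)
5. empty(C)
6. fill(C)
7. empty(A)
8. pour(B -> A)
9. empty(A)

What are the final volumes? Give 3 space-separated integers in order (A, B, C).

Answer: 0 3 7

Derivation:
Step 1: pour(C -> B) -> (A=0 B=6 C=1)
Step 2: pour(B -> A) -> (A=3 B=3 C=1)
Step 3: pour(A -> B) -> (A=0 B=6 C=1)
Step 4: fill(A) -> (A=3 B=6 C=1)
Step 5: empty(C) -> (A=3 B=6 C=0)
Step 6: fill(C) -> (A=3 B=6 C=7)
Step 7: empty(A) -> (A=0 B=6 C=7)
Step 8: pour(B -> A) -> (A=3 B=3 C=7)
Step 9: empty(A) -> (A=0 B=3 C=7)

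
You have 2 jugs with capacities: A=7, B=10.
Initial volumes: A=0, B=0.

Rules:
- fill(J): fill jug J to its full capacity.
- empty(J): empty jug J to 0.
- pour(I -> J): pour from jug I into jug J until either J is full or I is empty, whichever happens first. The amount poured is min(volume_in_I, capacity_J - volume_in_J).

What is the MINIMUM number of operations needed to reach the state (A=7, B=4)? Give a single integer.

Answer: 7

Derivation:
BFS from (A=0, B=0). One shortest path:
  1. fill(A) -> (A=7 B=0)
  2. pour(A -> B) -> (A=0 B=7)
  3. fill(A) -> (A=7 B=7)
  4. pour(A -> B) -> (A=4 B=10)
  5. empty(B) -> (A=4 B=0)
  6. pour(A -> B) -> (A=0 B=4)
  7. fill(A) -> (A=7 B=4)
Reached target in 7 moves.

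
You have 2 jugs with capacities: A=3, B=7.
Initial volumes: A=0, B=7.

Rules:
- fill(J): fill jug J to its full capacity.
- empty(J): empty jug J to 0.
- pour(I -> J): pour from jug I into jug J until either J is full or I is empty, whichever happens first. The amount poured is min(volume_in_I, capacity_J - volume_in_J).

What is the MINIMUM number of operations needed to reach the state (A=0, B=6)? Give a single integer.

BFS from (A=0, B=7). One shortest path:
  1. fill(A) -> (A=3 B=7)
  2. empty(B) -> (A=3 B=0)
  3. pour(A -> B) -> (A=0 B=3)
  4. fill(A) -> (A=3 B=3)
  5. pour(A -> B) -> (A=0 B=6)
Reached target in 5 moves.

Answer: 5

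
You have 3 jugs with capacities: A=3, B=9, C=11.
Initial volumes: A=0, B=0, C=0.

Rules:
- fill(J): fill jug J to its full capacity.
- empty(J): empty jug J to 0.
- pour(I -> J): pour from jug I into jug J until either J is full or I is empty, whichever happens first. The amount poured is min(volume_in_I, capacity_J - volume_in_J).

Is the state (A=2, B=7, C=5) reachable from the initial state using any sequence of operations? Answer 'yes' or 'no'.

BFS explored all 320 reachable states.
Reachable set includes: (0,0,0), (0,0,1), (0,0,2), (0,0,3), (0,0,4), (0,0,5), (0,0,6), (0,0,7), (0,0,8), (0,0,9), (0,0,10), (0,0,11) ...
Target (A=2, B=7, C=5) not in reachable set → no.

Answer: no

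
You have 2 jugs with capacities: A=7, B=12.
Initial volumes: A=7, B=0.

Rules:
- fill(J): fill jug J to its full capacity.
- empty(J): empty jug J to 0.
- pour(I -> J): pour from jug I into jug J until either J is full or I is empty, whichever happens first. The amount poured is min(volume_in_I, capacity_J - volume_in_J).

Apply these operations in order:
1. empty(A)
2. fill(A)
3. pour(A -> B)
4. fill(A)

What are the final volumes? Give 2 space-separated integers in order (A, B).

Step 1: empty(A) -> (A=0 B=0)
Step 2: fill(A) -> (A=7 B=0)
Step 3: pour(A -> B) -> (A=0 B=7)
Step 4: fill(A) -> (A=7 B=7)

Answer: 7 7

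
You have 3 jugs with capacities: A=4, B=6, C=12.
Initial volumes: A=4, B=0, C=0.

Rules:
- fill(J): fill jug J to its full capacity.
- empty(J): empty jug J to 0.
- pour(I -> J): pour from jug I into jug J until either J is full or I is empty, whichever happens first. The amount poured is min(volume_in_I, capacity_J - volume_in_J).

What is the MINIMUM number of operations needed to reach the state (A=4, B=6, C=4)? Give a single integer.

Answer: 3

Derivation:
BFS from (A=4, B=0, C=0). One shortest path:
  1. fill(B) -> (A=4 B=6 C=0)
  2. pour(A -> C) -> (A=0 B=6 C=4)
  3. fill(A) -> (A=4 B=6 C=4)
Reached target in 3 moves.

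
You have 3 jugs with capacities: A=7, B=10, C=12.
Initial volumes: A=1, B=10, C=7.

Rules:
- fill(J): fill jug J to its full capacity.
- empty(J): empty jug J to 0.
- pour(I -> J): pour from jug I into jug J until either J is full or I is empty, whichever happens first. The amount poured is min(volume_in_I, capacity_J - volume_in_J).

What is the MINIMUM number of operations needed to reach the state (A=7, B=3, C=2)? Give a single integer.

Answer: 5

Derivation:
BFS from (A=1, B=10, C=7). One shortest path:
  1. fill(A) -> (A=7 B=10 C=7)
  2. pour(A -> C) -> (A=2 B=10 C=12)
  3. empty(C) -> (A=2 B=10 C=0)
  4. pour(A -> C) -> (A=0 B=10 C=2)
  5. pour(B -> A) -> (A=7 B=3 C=2)
Reached target in 5 moves.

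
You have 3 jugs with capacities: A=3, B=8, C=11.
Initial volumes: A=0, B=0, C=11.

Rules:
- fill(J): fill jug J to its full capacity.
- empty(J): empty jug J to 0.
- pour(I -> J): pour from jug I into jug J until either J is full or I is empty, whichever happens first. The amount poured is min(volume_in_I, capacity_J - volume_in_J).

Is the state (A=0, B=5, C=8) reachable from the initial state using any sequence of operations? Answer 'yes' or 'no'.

Answer: yes

Derivation:
BFS from (A=0, B=0, C=11):
  1. fill(B) -> (A=0 B=8 C=11)
  2. pour(B -> A) -> (A=3 B=5 C=11)
  3. empty(A) -> (A=0 B=5 C=11)
  4. pour(C -> A) -> (A=3 B=5 C=8)
  5. empty(A) -> (A=0 B=5 C=8)
Target reached → yes.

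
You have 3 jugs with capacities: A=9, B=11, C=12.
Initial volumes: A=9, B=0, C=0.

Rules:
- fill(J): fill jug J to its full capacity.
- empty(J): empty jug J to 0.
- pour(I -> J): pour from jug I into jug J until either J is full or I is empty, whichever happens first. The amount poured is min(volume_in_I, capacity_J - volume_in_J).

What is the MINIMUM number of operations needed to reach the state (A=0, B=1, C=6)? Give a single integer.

Answer: 7

Derivation:
BFS from (A=9, B=0, C=0). One shortest path:
  1. pour(A -> C) -> (A=0 B=0 C=9)
  2. fill(A) -> (A=9 B=0 C=9)
  3. pour(A -> C) -> (A=6 B=0 C=12)
  4. pour(C -> B) -> (A=6 B=11 C=1)
  5. empty(B) -> (A=6 B=0 C=1)
  6. pour(C -> B) -> (A=6 B=1 C=0)
  7. pour(A -> C) -> (A=0 B=1 C=6)
Reached target in 7 moves.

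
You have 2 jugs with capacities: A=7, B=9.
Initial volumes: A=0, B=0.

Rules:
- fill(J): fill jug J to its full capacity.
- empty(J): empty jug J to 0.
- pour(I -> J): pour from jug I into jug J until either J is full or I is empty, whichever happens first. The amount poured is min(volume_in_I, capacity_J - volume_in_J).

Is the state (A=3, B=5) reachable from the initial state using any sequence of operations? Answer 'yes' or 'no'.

Answer: no

Derivation:
BFS explored all 32 reachable states.
Reachable set includes: (0,0), (0,1), (0,2), (0,3), (0,4), (0,5), (0,6), (0,7), (0,8), (0,9), (1,0), (1,9) ...
Target (A=3, B=5) not in reachable set → no.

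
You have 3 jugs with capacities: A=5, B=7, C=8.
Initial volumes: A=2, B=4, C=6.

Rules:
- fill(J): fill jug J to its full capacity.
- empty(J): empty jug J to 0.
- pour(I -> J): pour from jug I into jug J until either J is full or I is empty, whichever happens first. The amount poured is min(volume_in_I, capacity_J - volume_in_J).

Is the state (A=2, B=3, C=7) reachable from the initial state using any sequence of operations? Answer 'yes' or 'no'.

BFS explored all 265 reachable states.
Reachable set includes: (0,0,0), (0,0,1), (0,0,2), (0,0,3), (0,0,4), (0,0,5), (0,0,6), (0,0,7), (0,0,8), (0,1,0), (0,1,1), (0,1,2) ...
Target (A=2, B=3, C=7) not in reachable set → no.

Answer: no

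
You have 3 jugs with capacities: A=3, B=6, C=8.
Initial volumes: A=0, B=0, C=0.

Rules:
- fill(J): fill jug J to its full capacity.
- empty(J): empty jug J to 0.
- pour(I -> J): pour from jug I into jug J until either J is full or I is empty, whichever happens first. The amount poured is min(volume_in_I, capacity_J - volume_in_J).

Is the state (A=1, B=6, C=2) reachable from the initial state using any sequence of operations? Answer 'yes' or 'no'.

BFS from (A=0, B=0, C=0):
  1. fill(A) -> (A=3 B=0 C=0)
  2. fill(B) -> (A=3 B=6 C=0)
  3. pour(B -> C) -> (A=3 B=0 C=6)
  4. pour(A -> C) -> (A=1 B=0 C=8)
  5. pour(C -> B) -> (A=1 B=6 C=2)
Target reached → yes.

Answer: yes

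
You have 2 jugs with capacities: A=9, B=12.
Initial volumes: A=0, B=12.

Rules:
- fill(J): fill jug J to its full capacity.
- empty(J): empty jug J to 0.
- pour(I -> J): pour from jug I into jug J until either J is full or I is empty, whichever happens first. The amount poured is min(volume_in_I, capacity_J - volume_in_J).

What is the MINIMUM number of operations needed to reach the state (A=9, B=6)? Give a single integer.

BFS from (A=0, B=12). One shortest path:
  1. pour(B -> A) -> (A=9 B=3)
  2. empty(A) -> (A=0 B=3)
  3. pour(B -> A) -> (A=3 B=0)
  4. fill(B) -> (A=3 B=12)
  5. pour(B -> A) -> (A=9 B=6)
Reached target in 5 moves.

Answer: 5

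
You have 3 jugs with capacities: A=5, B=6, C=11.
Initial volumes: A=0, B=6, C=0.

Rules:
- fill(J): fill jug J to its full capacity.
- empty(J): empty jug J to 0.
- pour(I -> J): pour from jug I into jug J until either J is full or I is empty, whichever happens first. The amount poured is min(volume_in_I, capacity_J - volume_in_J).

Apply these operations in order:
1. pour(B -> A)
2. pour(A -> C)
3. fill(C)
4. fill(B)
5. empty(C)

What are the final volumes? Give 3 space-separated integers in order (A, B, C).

Step 1: pour(B -> A) -> (A=5 B=1 C=0)
Step 2: pour(A -> C) -> (A=0 B=1 C=5)
Step 3: fill(C) -> (A=0 B=1 C=11)
Step 4: fill(B) -> (A=0 B=6 C=11)
Step 5: empty(C) -> (A=0 B=6 C=0)

Answer: 0 6 0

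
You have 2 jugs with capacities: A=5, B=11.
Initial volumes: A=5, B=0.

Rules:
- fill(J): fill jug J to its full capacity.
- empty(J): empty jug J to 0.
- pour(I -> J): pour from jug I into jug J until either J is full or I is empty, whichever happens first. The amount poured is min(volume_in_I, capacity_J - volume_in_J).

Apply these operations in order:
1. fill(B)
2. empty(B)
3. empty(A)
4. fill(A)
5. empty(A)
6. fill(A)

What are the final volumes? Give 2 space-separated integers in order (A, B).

Step 1: fill(B) -> (A=5 B=11)
Step 2: empty(B) -> (A=5 B=0)
Step 3: empty(A) -> (A=0 B=0)
Step 4: fill(A) -> (A=5 B=0)
Step 5: empty(A) -> (A=0 B=0)
Step 6: fill(A) -> (A=5 B=0)

Answer: 5 0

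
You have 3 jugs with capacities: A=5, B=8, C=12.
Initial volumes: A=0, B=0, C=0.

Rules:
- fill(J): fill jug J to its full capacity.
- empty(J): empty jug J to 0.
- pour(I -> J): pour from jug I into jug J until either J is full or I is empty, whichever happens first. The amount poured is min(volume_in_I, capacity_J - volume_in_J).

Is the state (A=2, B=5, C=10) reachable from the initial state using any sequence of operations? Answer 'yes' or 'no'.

BFS explored all 394 reachable states.
Reachable set includes: (0,0,0), (0,0,1), (0,0,2), (0,0,3), (0,0,4), (0,0,5), (0,0,6), (0,0,7), (0,0,8), (0,0,9), (0,0,10), (0,0,11) ...
Target (A=2, B=5, C=10) not in reachable set → no.

Answer: no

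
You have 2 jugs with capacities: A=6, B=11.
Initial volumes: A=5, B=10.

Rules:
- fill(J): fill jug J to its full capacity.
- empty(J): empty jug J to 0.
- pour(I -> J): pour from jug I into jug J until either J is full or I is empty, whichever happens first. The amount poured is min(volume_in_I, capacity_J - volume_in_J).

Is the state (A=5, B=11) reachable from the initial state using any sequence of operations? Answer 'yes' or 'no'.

Answer: yes

Derivation:
BFS from (A=5, B=10):
  1. fill(B) -> (A=5 B=11)
Target reached → yes.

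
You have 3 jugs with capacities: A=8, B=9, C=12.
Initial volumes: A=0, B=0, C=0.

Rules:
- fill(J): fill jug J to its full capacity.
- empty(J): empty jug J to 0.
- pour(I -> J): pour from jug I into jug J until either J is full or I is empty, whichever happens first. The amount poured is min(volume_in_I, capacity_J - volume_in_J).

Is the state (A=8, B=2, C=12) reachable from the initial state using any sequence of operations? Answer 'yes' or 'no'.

BFS from (A=0, B=0, C=0):
  1. fill(B) -> (A=0 B=9 C=0)
  2. fill(C) -> (A=0 B=9 C=12)
  3. pour(B -> A) -> (A=8 B=1 C=12)
  4. empty(A) -> (A=0 B=1 C=12)
  5. pour(B -> A) -> (A=1 B=0 C=12)
  6. fill(B) -> (A=1 B=9 C=12)
  7. pour(B -> A) -> (A=8 B=2 C=12)
Target reached → yes.

Answer: yes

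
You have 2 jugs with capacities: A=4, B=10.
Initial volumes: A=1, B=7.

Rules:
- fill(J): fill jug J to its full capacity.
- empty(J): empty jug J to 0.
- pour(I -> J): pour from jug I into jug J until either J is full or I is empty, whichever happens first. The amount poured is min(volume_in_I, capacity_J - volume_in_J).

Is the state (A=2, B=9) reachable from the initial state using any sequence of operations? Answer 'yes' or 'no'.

BFS explored all 29 reachable states.
Reachable set includes: (0,0), (0,1), (0,2), (0,3), (0,4), (0,5), (0,6), (0,7), (0,8), (0,9), (0,10), (1,0) ...
Target (A=2, B=9) not in reachable set → no.

Answer: no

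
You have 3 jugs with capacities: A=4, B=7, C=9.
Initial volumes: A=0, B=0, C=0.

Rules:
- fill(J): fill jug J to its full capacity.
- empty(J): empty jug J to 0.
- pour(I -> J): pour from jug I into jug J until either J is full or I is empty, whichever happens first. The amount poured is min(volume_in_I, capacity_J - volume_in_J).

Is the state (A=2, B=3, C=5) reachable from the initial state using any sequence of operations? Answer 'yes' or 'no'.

Answer: no

Derivation:
BFS explored all 256 reachable states.
Reachable set includes: (0,0,0), (0,0,1), (0,0,2), (0,0,3), (0,0,4), (0,0,5), (0,0,6), (0,0,7), (0,0,8), (0,0,9), (0,1,0), (0,1,1) ...
Target (A=2, B=3, C=5) not in reachable set → no.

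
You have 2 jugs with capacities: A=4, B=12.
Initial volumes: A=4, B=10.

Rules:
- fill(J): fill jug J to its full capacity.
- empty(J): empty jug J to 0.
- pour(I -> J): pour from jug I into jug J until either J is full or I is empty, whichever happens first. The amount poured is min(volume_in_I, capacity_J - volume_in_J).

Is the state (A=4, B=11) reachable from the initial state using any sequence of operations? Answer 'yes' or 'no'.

Answer: no

Derivation:
BFS explored all 16 reachable states.
Reachable set includes: (0,0), (0,2), (0,4), (0,6), (0,8), (0,10), (0,12), (2,0), (2,12), (4,0), (4,2), (4,4) ...
Target (A=4, B=11) not in reachable set → no.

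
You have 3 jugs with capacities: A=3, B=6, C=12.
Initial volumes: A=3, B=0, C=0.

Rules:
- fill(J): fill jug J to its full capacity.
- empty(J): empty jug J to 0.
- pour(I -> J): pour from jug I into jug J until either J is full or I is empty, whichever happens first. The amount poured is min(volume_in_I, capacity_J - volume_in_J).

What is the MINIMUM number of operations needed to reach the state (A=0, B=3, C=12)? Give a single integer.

Answer: 2

Derivation:
BFS from (A=3, B=0, C=0). One shortest path:
  1. fill(C) -> (A=3 B=0 C=12)
  2. pour(A -> B) -> (A=0 B=3 C=12)
Reached target in 2 moves.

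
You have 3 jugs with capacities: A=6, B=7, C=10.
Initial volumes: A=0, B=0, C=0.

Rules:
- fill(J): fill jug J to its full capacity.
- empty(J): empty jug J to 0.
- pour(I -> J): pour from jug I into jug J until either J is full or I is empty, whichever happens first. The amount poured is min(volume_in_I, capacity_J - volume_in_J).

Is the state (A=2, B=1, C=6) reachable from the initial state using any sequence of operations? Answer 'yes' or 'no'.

Answer: no

Derivation:
BFS explored all 346 reachable states.
Reachable set includes: (0,0,0), (0,0,1), (0,0,2), (0,0,3), (0,0,4), (0,0,5), (0,0,6), (0,0,7), (0,0,8), (0,0,9), (0,0,10), (0,1,0) ...
Target (A=2, B=1, C=6) not in reachable set → no.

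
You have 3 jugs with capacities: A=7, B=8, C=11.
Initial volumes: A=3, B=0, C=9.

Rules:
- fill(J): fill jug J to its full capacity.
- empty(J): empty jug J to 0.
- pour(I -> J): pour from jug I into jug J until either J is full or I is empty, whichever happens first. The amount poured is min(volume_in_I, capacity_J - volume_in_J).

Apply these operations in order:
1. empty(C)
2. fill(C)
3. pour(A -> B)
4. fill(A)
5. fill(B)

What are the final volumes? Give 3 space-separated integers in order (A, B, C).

Step 1: empty(C) -> (A=3 B=0 C=0)
Step 2: fill(C) -> (A=3 B=0 C=11)
Step 3: pour(A -> B) -> (A=0 B=3 C=11)
Step 4: fill(A) -> (A=7 B=3 C=11)
Step 5: fill(B) -> (A=7 B=8 C=11)

Answer: 7 8 11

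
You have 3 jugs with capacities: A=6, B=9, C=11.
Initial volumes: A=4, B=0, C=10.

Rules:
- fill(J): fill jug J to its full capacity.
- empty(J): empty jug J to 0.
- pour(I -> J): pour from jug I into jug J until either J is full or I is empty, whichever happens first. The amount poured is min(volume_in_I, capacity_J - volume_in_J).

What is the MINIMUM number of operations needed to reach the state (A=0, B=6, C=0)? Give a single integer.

Answer: 3

Derivation:
BFS from (A=4, B=0, C=10). One shortest path:
  1. fill(A) -> (A=6 B=0 C=10)
  2. empty(C) -> (A=6 B=0 C=0)
  3. pour(A -> B) -> (A=0 B=6 C=0)
Reached target in 3 moves.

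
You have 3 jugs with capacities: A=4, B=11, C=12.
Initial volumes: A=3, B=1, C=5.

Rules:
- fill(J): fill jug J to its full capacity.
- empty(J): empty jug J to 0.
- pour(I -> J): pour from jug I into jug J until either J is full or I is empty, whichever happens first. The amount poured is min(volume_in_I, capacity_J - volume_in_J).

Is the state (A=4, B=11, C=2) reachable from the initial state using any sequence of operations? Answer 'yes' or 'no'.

Answer: yes

Derivation:
BFS from (A=3, B=1, C=5):
  1. fill(A) -> (A=4 B=1 C=5)
  2. fill(C) -> (A=4 B=1 C=12)
  3. pour(C -> B) -> (A=4 B=11 C=2)
Target reached → yes.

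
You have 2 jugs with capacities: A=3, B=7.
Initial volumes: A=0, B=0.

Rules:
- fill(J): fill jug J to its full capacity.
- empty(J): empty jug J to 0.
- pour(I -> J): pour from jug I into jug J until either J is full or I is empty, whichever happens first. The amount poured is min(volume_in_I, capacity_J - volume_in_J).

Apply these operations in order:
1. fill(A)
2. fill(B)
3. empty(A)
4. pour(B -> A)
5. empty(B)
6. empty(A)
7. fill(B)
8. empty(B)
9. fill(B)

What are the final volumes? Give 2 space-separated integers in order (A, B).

Step 1: fill(A) -> (A=3 B=0)
Step 2: fill(B) -> (A=3 B=7)
Step 3: empty(A) -> (A=0 B=7)
Step 4: pour(B -> A) -> (A=3 B=4)
Step 5: empty(B) -> (A=3 B=0)
Step 6: empty(A) -> (A=0 B=0)
Step 7: fill(B) -> (A=0 B=7)
Step 8: empty(B) -> (A=0 B=0)
Step 9: fill(B) -> (A=0 B=7)

Answer: 0 7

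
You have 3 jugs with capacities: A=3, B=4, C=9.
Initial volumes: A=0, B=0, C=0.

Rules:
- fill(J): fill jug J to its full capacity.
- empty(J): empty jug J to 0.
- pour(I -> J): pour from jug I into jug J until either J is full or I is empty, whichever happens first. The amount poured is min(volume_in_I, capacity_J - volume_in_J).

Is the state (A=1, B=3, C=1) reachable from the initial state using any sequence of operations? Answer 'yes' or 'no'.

Answer: no

Derivation:
BFS explored all 152 reachable states.
Reachable set includes: (0,0,0), (0,0,1), (0,0,2), (0,0,3), (0,0,4), (0,0,5), (0,0,6), (0,0,7), (0,0,8), (0,0,9), (0,1,0), (0,1,1) ...
Target (A=1, B=3, C=1) not in reachable set → no.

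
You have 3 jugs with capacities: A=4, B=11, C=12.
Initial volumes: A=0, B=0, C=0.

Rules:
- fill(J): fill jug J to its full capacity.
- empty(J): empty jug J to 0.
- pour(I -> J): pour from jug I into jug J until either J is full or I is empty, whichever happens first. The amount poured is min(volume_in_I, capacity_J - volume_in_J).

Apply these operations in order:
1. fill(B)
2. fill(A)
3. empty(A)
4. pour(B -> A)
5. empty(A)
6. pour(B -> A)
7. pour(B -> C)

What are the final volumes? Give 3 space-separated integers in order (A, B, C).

Step 1: fill(B) -> (A=0 B=11 C=0)
Step 2: fill(A) -> (A=4 B=11 C=0)
Step 3: empty(A) -> (A=0 B=11 C=0)
Step 4: pour(B -> A) -> (A=4 B=7 C=0)
Step 5: empty(A) -> (A=0 B=7 C=0)
Step 6: pour(B -> A) -> (A=4 B=3 C=0)
Step 7: pour(B -> C) -> (A=4 B=0 C=3)

Answer: 4 0 3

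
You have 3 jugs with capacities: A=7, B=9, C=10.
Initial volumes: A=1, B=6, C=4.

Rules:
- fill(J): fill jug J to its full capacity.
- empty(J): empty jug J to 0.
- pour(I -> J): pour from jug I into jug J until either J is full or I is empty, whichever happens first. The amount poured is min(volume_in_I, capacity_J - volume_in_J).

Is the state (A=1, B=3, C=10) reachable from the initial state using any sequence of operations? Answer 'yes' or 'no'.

BFS from (A=1, B=6, C=4):
  1. fill(B) -> (A=1 B=9 C=4)
  2. pour(B -> C) -> (A=1 B=3 C=10)
Target reached → yes.

Answer: yes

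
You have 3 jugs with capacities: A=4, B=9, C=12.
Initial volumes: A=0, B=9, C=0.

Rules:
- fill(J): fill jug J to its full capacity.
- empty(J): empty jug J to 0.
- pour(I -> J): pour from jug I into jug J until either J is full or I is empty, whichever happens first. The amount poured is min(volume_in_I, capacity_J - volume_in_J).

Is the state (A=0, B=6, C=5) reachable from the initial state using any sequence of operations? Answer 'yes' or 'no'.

Answer: yes

Derivation:
BFS from (A=0, B=9, C=0):
  1. pour(B -> C) -> (A=0 B=0 C=9)
  2. fill(B) -> (A=0 B=9 C=9)
  3. pour(B -> A) -> (A=4 B=5 C=9)
  4. pour(A -> C) -> (A=1 B=5 C=12)
  5. empty(C) -> (A=1 B=5 C=0)
  6. pour(B -> C) -> (A=1 B=0 C=5)
  7. fill(B) -> (A=1 B=9 C=5)
  8. pour(B -> A) -> (A=4 B=6 C=5)
  9. empty(A) -> (A=0 B=6 C=5)
Target reached → yes.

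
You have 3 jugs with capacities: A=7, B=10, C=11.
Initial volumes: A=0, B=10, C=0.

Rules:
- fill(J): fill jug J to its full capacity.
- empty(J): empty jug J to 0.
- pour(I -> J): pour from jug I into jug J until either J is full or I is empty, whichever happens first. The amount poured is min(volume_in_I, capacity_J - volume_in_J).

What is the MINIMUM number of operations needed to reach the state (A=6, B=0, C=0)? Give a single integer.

Answer: 4

Derivation:
BFS from (A=0, B=10, C=0). One shortest path:
  1. fill(A) -> (A=7 B=10 C=0)
  2. pour(B -> C) -> (A=7 B=0 C=10)
  3. pour(A -> C) -> (A=6 B=0 C=11)
  4. empty(C) -> (A=6 B=0 C=0)
Reached target in 4 moves.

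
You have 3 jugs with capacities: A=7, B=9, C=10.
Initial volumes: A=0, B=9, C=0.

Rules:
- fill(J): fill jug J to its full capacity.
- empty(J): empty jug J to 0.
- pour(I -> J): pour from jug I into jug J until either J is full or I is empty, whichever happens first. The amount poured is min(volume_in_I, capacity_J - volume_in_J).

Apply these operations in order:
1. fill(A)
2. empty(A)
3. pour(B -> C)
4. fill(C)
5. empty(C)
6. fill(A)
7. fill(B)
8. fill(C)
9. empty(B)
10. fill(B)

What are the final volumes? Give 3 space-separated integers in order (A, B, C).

Answer: 7 9 10

Derivation:
Step 1: fill(A) -> (A=7 B=9 C=0)
Step 2: empty(A) -> (A=0 B=9 C=0)
Step 3: pour(B -> C) -> (A=0 B=0 C=9)
Step 4: fill(C) -> (A=0 B=0 C=10)
Step 5: empty(C) -> (A=0 B=0 C=0)
Step 6: fill(A) -> (A=7 B=0 C=0)
Step 7: fill(B) -> (A=7 B=9 C=0)
Step 8: fill(C) -> (A=7 B=9 C=10)
Step 9: empty(B) -> (A=7 B=0 C=10)
Step 10: fill(B) -> (A=7 B=9 C=10)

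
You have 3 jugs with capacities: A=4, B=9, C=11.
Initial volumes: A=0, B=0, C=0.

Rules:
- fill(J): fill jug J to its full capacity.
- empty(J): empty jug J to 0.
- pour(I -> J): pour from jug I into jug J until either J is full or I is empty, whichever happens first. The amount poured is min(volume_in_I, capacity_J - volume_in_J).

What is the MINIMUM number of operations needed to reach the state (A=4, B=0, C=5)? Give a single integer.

BFS from (A=0, B=0, C=0). One shortest path:
  1. fill(B) -> (A=0 B=9 C=0)
  2. pour(B -> A) -> (A=4 B=5 C=0)
  3. pour(B -> C) -> (A=4 B=0 C=5)
Reached target in 3 moves.

Answer: 3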